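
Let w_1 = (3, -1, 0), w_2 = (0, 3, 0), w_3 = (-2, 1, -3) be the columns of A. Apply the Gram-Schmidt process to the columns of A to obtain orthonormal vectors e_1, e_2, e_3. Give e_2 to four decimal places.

w_1 = (3, -1, 0); ‖w_1‖ = 3.1623, so e_1 = (0.9487, -0.3162, 0.0000).
e_1·w_2 = 0.9487·0 + (-0.3162)·3 + 0.0000·0 = -0.9487.
u_2 = w_2 + 0.9487·e_1 = (0.9000, 2.7000, 0.0000).
‖u_2‖ = 2.8460, so e_2 = (0.3162, 0.9487, 0.0000).

e_2 = (0.3162, 0.9487, 0.0000)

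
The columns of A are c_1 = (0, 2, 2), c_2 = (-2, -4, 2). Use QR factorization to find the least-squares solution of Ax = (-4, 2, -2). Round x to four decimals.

c_1 = (0, 2, 2); ‖c_1‖ = 2.8284, so q_1 = (0.0000, 0.7071, 0.7071).
q_1·c_2 = 0.0000·(-2) + 0.7071·(-4) + 0.7071·2 = -1.4142.
u_2 = c_2 + 1.4142·q_1 = (-2.0000, -3.0000, 3.0000).
‖u_2‖ = 4.6904, so q_2 = (-0.4264, -0.6396, 0.6396).
Qᵀb = (0.0000, -0.8528).
Back-substitute: x_2 = -0.8528/4.6904 = -0.1818.
x_1 = (0.0000 + 1.4142·(-0.1818))/2.8284 = -0.0909.

x = (-0.0909, -0.1818)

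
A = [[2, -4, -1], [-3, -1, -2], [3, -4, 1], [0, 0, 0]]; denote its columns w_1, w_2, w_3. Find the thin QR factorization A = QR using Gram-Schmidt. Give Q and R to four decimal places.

w_1 = (2, -3, 3, 0); ‖w_1‖ = 4.6904, so q_1 = (0.4264, -0.6396, 0.6396, 0.0000).
q_1·w_2 = 0.4264·(-4) + (-0.6396)·(-1) + 0.6396·(-4) + 0.0000·0 = -3.6244.
u_2 = w_2 + 3.6244·q_1 = (-2.4545, -3.3182, -1.6818, 0.0000).
‖u_2‖ = 4.4569, so q_2 = (-0.5507, -0.7445, -0.3774, 0.0000).
q_1·w_3 = 0.4264·(-1) + (-0.6396)·(-2) + 0.6396·1 + 0.0000·0 = 1.4924; q_2·w_3 = (-0.5507)·(-1) + (-0.7445)·(-2) + (-0.3774)·1 + 0.0000·0 = 1.6624.
u_3 = w_3 − 1.4924·q_1 − 1.6624·q_2 = (-0.7208, 0.1922, 0.6728, 0.0000).
‖u_3‖ = 1.0046, so q_3 = (-0.7175, 0.1913, 0.6697, 0.0000).

Q = [[0.4264, -0.5507, -0.7175], [-0.6396, -0.7445, 0.1913], [0.6396, -0.3774, 0.6697], [0.0000, 0.0000, 0.0000]], R = [[4.6904, -3.6244, 1.4924], [0.0000, 4.4569, 1.6624], [0.0000, 0.0000, 1.0046]]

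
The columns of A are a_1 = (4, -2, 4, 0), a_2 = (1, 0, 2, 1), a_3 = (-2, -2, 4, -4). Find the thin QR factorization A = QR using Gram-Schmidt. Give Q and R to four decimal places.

e_1 = a_1/‖a_1‖ = (4, -2, 4, 0)/6.0000 = (0.6667, -0.3333, 0.6667, 0.0000).
r_{12} = e_1·a_2 = 2.0000.
u_2 = a_2 − 2.0000·e_1 = (-0.3333, 0.6667, 0.6667, 1.0000).
‖u_2‖ = 1.4142, so e_2 = (-0.2357, 0.4714, 0.4714, 0.7071).
r_{13} = e_1·a_3 = 2.0000; r_{23} = e_2·a_3 = -1.4142.
u_3 = a_3 − 2.0000·e_1 + 1.4142·e_2 = (-3.6667, -0.6667, 3.3333, -3.0000).
‖u_3‖ = 5.8310, so e_3 = (-0.6288, -0.1143, 0.5717, -0.5145).

Q = [[0.6667, -0.2357, -0.6288], [-0.3333, 0.4714, -0.1143], [0.6667, 0.4714, 0.5717], [0.0000, 0.7071, -0.5145]], R = [[6.0000, 2.0000, 2.0000], [0.0000, 1.4142, -1.4142], [0.0000, 0.0000, 5.8310]]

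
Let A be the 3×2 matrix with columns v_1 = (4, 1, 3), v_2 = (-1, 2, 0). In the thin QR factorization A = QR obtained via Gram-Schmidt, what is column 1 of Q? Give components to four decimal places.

q_1 = v_1/‖v_1‖ = (4, 1, 3)/5.0990 = (0.7845, 0.1961, 0.5883).

q_1 = (0.7845, 0.1961, 0.5883)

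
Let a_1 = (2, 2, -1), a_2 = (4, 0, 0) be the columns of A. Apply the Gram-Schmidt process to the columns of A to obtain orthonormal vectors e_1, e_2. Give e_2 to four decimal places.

e_2 = (0.7454, -0.5963, 0.2981)

a_1 = (2, 2, -1); ‖a_1‖ = 3.0000, so e_1 = (0.6667, 0.6667, -0.3333).
e_1·a_2 = 0.6667·4 + 0.6667·0 + (-0.3333)·0 = 2.6667.
u_2 = a_2 − 2.6667·e_1 = (2.2222, -1.7778, 0.8889).
‖u_2‖ = 2.9814, so e_2 = (0.7454, -0.5963, 0.2981).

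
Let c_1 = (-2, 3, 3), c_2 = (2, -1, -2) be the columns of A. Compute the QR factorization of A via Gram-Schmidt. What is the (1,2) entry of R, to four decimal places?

r_{12} = -2.7716

c_1 = (-2, 3, 3); ‖c_1‖ = 4.6904, so e_1 = (-0.4264, 0.6396, 0.6396).
r_{12} = e_1·c_2 = -2.7716.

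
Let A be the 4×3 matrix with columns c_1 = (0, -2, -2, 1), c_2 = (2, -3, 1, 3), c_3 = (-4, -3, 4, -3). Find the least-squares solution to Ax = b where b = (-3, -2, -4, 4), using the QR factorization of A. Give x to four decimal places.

c_1 = (0, -2, -2, 1); ‖c_1‖ = 3.0000, so q_1 = (0.0000, -0.6667, -0.6667, 0.3333).
q_1·c_2 = 0.0000·2 + (-0.6667)·(-3) + (-0.6667)·1 + 0.3333·3 = 2.3333.
u_2 = c_2 − 2.3333·q_1 = (2.0000, -1.4444, 2.5556, 2.2222).
‖u_2‖ = 4.1899, so q_2 = (0.4773, -0.3447, 0.6099, 0.5304).
q_1·c_3 = 0.0000·(-4) + (-0.6667)·(-3) + (-0.6667)·4 + 0.3333·(-3) = -1.6667; q_2·c_3 = 0.4773·(-4) + (-0.3447)·(-3) + 0.6099·4 + 0.5304·(-3) = -0.0265.
u_3 = c_3 + 1.6667·q_1 + 0.0265·q_2 = (-3.9873, -4.1203, 2.9051, -2.4304).
‖u_3‖ = 6.8718, so q_3 = (-0.5802, -0.5996, 0.4228, -0.3537).
Qᵀb = (5.3333, -1.0607, -0.1658).
Back-substitute: x_3 = -0.1658/6.8718 = -0.0241.
x_2 = (-1.0607 + 0.0265·(-0.0241))/4.1899 = -0.2533.
x_1 = (5.3333 − 2.3333·(-0.2533) + 1.6667·(-0.0241))/3.0000 = 1.9614.

x = (1.9614, -0.2533, -0.0241)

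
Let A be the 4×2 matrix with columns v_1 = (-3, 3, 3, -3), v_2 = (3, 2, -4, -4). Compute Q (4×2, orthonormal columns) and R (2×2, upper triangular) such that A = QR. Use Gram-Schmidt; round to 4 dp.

Q = [[-0.5000, 0.4111], [0.5000, 0.3363], [0.5000, -0.5606], [-0.5000, -0.6353]], R = [[6.0000, -0.5000], [0.0000, 6.6895]]

q_1 = v_1/‖v_1‖ = (-3, 3, 3, -3)/6.0000 = (-0.5000, 0.5000, 0.5000, -0.5000).
r_{12} = q_1·v_2 = -0.5000.
u_2 = v_2 + 0.5000·q_1 = (2.7500, 2.2500, -3.7500, -4.2500).
‖u_2‖ = 6.6895, so q_2 = (0.4111, 0.3363, -0.5606, -0.6353).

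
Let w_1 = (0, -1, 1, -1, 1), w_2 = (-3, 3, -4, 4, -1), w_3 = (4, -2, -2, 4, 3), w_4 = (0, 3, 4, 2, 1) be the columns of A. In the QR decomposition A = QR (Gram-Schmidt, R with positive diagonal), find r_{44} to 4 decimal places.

r_{44} = 5.4603

e_1 = w_1/‖w_1‖ = (0, -1, 1, -1, 1)/2.0000 = (0.0000, -0.5000, 0.5000, -0.5000, 0.5000).
r_{12} = e_1·w_2 = -6.0000.
u_2 = w_2 + 6.0000·e_1 = (-3.0000, 0.0000, -1.0000, 1.0000, 2.0000).
‖u_2‖ = 3.8730, so e_2 = (-0.7746, 0.0000, -0.2582, 0.2582, 0.5164).
r_{13} = e_1·w_3 = -0.5000; r_{23} = e_2·w_3 = 0.0000.
u_3 = w_3 + 0.5000·e_1 + 0.0000·e_2 = (4.0000, -2.2500, -1.7500, 3.7500, 3.2500).
‖u_3‖ = 6.9821, so e_3 = (0.5729, -0.3223, -0.2506, 0.5371, 0.4655).
r_{14} = e_1·w_4 = 0.0000; r_{24} = e_2·w_4 = 0.0000; r_{34} = e_3·w_4 = -0.4297.
u_4 = w_4 + 0.0000·e_1 + 0.0000·e_2 + 0.4297·e_3 = (0.2462, 2.8615, 3.8923, 2.2308, 1.2000).
r_{44} = ‖u_4‖ = 5.4603.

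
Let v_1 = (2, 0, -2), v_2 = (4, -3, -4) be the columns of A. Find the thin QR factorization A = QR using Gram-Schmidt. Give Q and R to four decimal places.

Q = [[0.7071, 0.0000], [0.0000, -1.0000], [-0.7071, 0.0000]], R = [[2.8284, 5.6569], [0.0000, 3.0000]]

v_1 = (2, 0, -2); ‖v_1‖ = 2.8284, so e_1 = (0.7071, 0.0000, -0.7071).
e_1·v_2 = 0.7071·4 + 0.0000·(-3) + (-0.7071)·(-4) = 5.6569.
u_2 = v_2 − 5.6569·e_1 = (0.0000, -3.0000, 0.0000).
‖u_2‖ = 3.0000, so e_2 = (0.0000, -1.0000, 0.0000).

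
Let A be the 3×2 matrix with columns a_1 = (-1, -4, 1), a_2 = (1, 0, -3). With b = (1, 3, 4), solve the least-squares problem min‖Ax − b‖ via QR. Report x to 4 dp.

x = (-0.8171, -1.4268)

a_1 = (-1, -4, 1); ‖a_1‖ = 4.2426, so q_1 = (-0.2357, -0.9428, 0.2357).
q_1·a_2 = (-0.2357)·1 + (-0.9428)·0 + 0.2357·(-3) = -0.9428.
u_2 = a_2 + 0.9428·q_1 = (0.7778, -0.8889, -2.7778).
‖u_2‖ = 3.0185, so q_2 = (0.2577, -0.2945, -0.9203).
Qᵀb = (-2.1213, -4.3068).
Back-substitute: x_2 = -4.3068/3.0185 = -1.4268.
x_1 = (-2.1213 + 0.9428·(-1.4268))/4.2426 = -0.8171.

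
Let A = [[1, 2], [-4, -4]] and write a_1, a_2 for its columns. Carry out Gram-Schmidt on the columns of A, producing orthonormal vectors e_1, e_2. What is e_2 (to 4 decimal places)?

a_1 = (1, -4); ‖a_1‖ = 4.1231, so e_1 = (0.2425, -0.9701).
e_1·a_2 = 0.2425·2 + (-0.9701)·(-4) = 4.3656.
u_2 = a_2 − 4.3656·e_1 = (0.9412, 0.2353).
‖u_2‖ = 0.9701, so e_2 = (0.9701, 0.2425).

e_2 = (0.9701, 0.2425)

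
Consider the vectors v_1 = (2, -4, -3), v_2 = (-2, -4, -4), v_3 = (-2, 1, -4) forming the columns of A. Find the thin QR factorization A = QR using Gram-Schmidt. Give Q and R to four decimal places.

v_1 = (2, -4, -3); ‖v_1‖ = 5.3852, so q_1 = (0.3714, -0.7428, -0.5571).
q_1·v_2 = 0.3714·(-2) + (-0.7428)·(-4) + (-0.5571)·(-4) = 4.4567.
u_2 = v_2 − 4.4567·q_1 = (-3.6552, -0.6897, -1.5172).
‖u_2‖ = 4.0172, so q_2 = (-0.9099, -0.1717, -0.3777).
q_1·v_3 = 0.3714·(-2) + (-0.7428)·1 + (-0.5571)·(-4) = 0.7428; q_2·v_3 = (-0.9099)·(-2) + (-0.1717)·1 + (-0.3777)·(-4) = 3.1588.
u_3 = v_3 − 0.7428·q_1 − 3.1588·q_2 = (0.5983, 2.0940, -2.3932).
‖u_3‖ = 3.2358, so q_3 = (0.1849, 0.6472, -0.7396).

Q = [[0.3714, -0.9099, 0.1849], [-0.7428, -0.1717, 0.6472], [-0.5571, -0.3777, -0.7396]], R = [[5.3852, 4.4567, 0.7428], [0.0000, 4.0172, 3.1588], [0.0000, 0.0000, 3.2358]]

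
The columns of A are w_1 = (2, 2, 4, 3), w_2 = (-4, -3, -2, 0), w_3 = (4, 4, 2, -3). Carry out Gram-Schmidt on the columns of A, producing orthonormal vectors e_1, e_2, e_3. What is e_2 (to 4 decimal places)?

w_1 = (2, 2, 4, 3); ‖w_1‖ = 5.7446, so e_1 = (0.3482, 0.3482, 0.6963, 0.5222).
e_1·w_2 = 0.3482·(-4) + 0.3482·(-3) + 0.6963·(-2) + 0.5222·0 = -3.8297.
u_2 = w_2 + 3.8297·e_1 = (-2.6667, -1.6667, 0.6667, 2.0000).
‖u_2‖ = 3.7859, so e_2 = (-0.7044, -0.4402, 0.1761, 0.5283).

e_2 = (-0.7044, -0.4402, 0.1761, 0.5283)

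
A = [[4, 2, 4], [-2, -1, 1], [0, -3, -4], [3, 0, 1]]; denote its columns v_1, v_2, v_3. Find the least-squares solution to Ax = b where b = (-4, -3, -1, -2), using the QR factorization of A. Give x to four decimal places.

x = (-0.4215, 2.2797, -1.5632)

v_1 = (4, -2, 0, 3); ‖v_1‖ = 5.3852, so q_1 = (0.7428, -0.3714, 0.0000, 0.5571).
q_1·v_2 = 0.7428·2 + (-0.3714)·(-1) + 0.0000·(-3) + 0.5571·0 = 1.8570.
u_2 = v_2 − 1.8570·q_1 = (0.6207, -0.3103, -3.0000, -1.0345).
‖u_2‖ = 3.2483, so q_2 = (0.1911, -0.0955, -0.9235, -0.3185).
q_1·v_3 = 0.7428·4 + (-0.3714)·1 + 0.0000·(-4) + 0.5571·1 = 3.1568; q_2·v_3 = 0.1911·4 + (-0.0955)·1 + (-0.9235)·(-4) + (-0.3185)·1 = 4.0445.
u_3 = v_3 − 3.1568·q_1 − 4.0445·q_2 = (0.8824, 2.5588, -0.2647, 0.5294).
‖u_3‖ = 2.7706, so q_3 = (0.3185, 0.9235, -0.0955, 0.1911).
Qᵀb = (-2.9711, 1.0828, -4.3311).
Back-substitute: x_3 = -4.3311/2.7706 = -1.5632.
x_2 = (1.0828 − 4.0445·(-1.5632))/3.2483 = 2.2797.
x_1 = (-2.9711 − 1.8570·2.2797 − 3.1568·(-1.5632))/5.3852 = -0.4215.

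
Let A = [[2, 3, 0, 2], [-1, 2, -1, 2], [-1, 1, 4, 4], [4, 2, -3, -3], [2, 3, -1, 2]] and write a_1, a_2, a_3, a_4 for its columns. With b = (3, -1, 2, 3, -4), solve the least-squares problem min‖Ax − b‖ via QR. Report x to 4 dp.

a_1 = (2, -1, -1, 4, 2); ‖a_1‖ = 5.0990, so e_1 = (0.3922, -0.1961, -0.1961, 0.7845, 0.3922).
e_1·a_2 = 0.3922·3 + (-0.1961)·2 + (-0.1961)·1 + 0.7845·2 + 0.3922·3 = 3.3340.
u_2 = a_2 − 3.3340·e_1 = (1.6923, 2.6538, 1.6538, -0.6154, 1.6923).
‖u_2‖ = 3.9856, so e_2 = (0.4246, 0.6659, 0.4150, -0.1544, 0.4246).
e_1·a_3 = 0.3922·0 + (-0.1961)·(-1) + (-0.1961)·4 + 0.7845·(-3) + 0.3922·(-1) = -3.3340; e_2·a_3 = 0.4246·0 + 0.6659·(-1) + 0.4150·4 + (-0.1544)·(-3) + 0.4246·(-1) = 1.0326.
u_3 = a_3 + 3.3340·e_1 − 1.0326·e_2 = (0.8692, -2.3414, 2.9177, -0.2252, -0.1308).
‖u_3‖ = 3.8495, so e_3 = (0.2258, -0.6082, 0.7579, -0.0585, -0.0340).
e_1·a_4 = 0.3922·2 + (-0.1961)·2 + (-0.1961)·4 + 0.7845·(-3) + 0.3922·2 = -1.9612; e_2·a_4 = 0.4246·2 + 0.6659·2 + 0.4150·4 + (-0.1544)·(-3) + 0.4246·2 = 5.1532; e_3·a_4 = 0.2258·2 + (-0.6082)·2 + 0.7579·4 + (-0.0585)·(-3) + (-0.0340)·2 = 2.3745.
u_4 = a_4 + 1.9612·e_1 − 5.1532·e_2 − 2.3745·e_3 = (0.0449, -0.3717, -0.3227, -0.5270, 0.6618).
‖u_4‖ = 0.9798, so e_4 = (0.0459, -0.3794, -0.3294, -0.5378, 0.6754).
Qᵀb = (1.7650, -0.7238, 2.7619, -4.4570).
Back-substitute: x_4 = -4.4570/0.9798 = -4.5489.
x_3 = (2.7619 − 2.3745·(-4.5489))/3.8495 = 3.5234.
x_2 = (-0.7238 − 1.0326·3.5234 − 5.1532·(-4.5489))/3.9856 = 4.7872.
x_1 = (1.7650 − 3.3340·4.7872 + 3.3340·3.5234 + 1.9612·(-4.5489))/5.0990 = -2.2298.

x = (-2.2298, 4.7872, 3.5234, -4.5489)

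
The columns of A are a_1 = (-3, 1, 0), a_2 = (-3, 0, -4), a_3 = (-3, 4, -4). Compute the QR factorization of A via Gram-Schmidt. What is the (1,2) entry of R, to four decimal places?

a_1 = (-3, 1, 0); ‖a_1‖ = 3.1623, so q_1 = (-0.9487, 0.3162, 0.0000).
r_{12} = q_1·a_2 = 2.8460.

r_{12} = 2.8460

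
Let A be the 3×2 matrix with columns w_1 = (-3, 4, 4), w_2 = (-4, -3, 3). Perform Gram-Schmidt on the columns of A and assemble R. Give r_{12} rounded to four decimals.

r_{12} = 1.8741

w_1 = (-3, 4, 4); ‖w_1‖ = 6.4031, so q_1 = (-0.4685, 0.6247, 0.6247).
r_{12} = q_1·w_2 = 1.8741.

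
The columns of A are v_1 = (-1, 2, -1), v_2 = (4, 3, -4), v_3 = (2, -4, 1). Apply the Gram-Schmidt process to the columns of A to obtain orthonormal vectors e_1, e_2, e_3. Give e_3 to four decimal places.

e_3 = (-0.3450, -0.5521, -0.7591)

e_1 = v_1/‖v_1‖ = (-1, 2, -1)/2.4495 = (-0.4082, 0.8165, -0.4082).
r_{12} = e_1·v_2 = 2.4495.
u_2 = v_2 − 2.4495·e_1 = (5.0000, 1.0000, -3.0000).
‖u_2‖ = 5.9161, so e_2 = (0.8452, 0.1690, -0.5071).
r_{13} = e_1·v_3 = -4.4907; r_{23} = e_2·v_3 = 0.5071.
u_3 = v_3 + 4.4907·e_1 − 0.5071·e_2 = (-0.2619, -0.4190, -0.5762).
‖u_3‖ = 0.7591, so e_3 = (-0.3450, -0.5521, -0.7591).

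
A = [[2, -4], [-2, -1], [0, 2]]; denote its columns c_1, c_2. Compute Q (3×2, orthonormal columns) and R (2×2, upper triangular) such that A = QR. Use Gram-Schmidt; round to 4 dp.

e_1 = c_1/‖c_1‖ = (2, -2, 0)/2.8284 = (0.7071, -0.7071, 0.0000).
r_{12} = e_1·c_2 = -2.1213.
u_2 = c_2 + 2.1213·e_1 = (-2.5000, -2.5000, 2.0000).
‖u_2‖ = 4.0620, so e_2 = (-0.6155, -0.6155, 0.4924).

Q = [[0.7071, -0.6155], [-0.7071, -0.6155], [0.0000, 0.4924]], R = [[2.8284, -2.1213], [0.0000, 4.0620]]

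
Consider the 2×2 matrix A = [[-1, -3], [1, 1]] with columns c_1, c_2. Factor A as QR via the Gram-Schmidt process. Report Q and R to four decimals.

Q = [[-0.7071, -0.7071], [0.7071, -0.7071]], R = [[1.4142, 2.8284], [0.0000, 1.4142]]

c_1 = (-1, 1); ‖c_1‖ = 1.4142, so e_1 = (-0.7071, 0.7071).
e_1·c_2 = (-0.7071)·(-3) + 0.7071·1 = 2.8284.
u_2 = c_2 − 2.8284·e_1 = (-1.0000, -1.0000).
‖u_2‖ = 1.4142, so e_2 = (-0.7071, -0.7071).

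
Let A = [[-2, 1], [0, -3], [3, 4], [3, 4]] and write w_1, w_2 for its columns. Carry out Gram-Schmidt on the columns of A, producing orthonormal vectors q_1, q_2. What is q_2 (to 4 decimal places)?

q_2 = (0.6708, -0.6708, 0.2236, 0.2236)

w_1 = (-2, 0, 3, 3); ‖w_1‖ = 4.6904, so q_1 = (-0.4264, 0.0000, 0.6396, 0.6396).
q_1·w_2 = (-0.4264)·1 + 0.0000·(-3) + 0.6396·4 + 0.6396·4 = 4.6904.
u_2 = w_2 − 4.6904·q_1 = (3.0000, -3.0000, 1.0000, 1.0000).
‖u_2‖ = 4.4721, so q_2 = (0.6708, -0.6708, 0.2236, 0.2236).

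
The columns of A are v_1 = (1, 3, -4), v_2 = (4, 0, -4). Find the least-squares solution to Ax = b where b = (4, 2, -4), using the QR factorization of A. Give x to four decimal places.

x = (0.4444, 0.7222)

v_1 = (1, 3, -4); ‖v_1‖ = 5.0990, so q_1 = (0.1961, 0.5883, -0.7845).
q_1·v_2 = 0.1961·4 + 0.5883·0 + (-0.7845)·(-4) = 3.9223.
u_2 = v_2 − 3.9223·q_1 = (3.2308, -2.3077, -0.9231).
‖u_2‖ = 4.0762, so q_2 = (0.7926, -0.5661, -0.2265).
Qᵀb = (5.0990, 2.9439).
Back-substitute: x_2 = 2.9439/4.0762 = 0.7222.
x_1 = (5.0990 − 3.9223·0.7222)/5.0990 = 0.4444.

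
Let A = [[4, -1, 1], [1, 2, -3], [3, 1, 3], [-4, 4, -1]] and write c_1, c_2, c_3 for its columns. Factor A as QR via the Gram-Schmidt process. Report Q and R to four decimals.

Q = [[0.6172, 0.1051, -0.0666], [0.1543, 0.5778, -0.7562], [0.4629, 0.5078, 0.6171], [-0.6172, 0.6303, 0.2072]], R = [[6.4807, -2.3146, 2.1602], [0.0000, 4.0796, -0.7354], [0.0000, 0.0000, 3.8461]]

e_1 = c_1/‖c_1‖ = (4, 1, 3, -4)/6.4807 = (0.6172, 0.1543, 0.4629, -0.6172).
r_{12} = e_1·c_2 = -2.3146.
u_2 = c_2 + 2.3146·e_1 = (0.4286, 2.3571, 2.0714, 2.5714).
‖u_2‖ = 4.0796, so e_2 = (0.1051, 0.5778, 0.5078, 0.6303).
r_{13} = e_1·c_3 = 2.1602; r_{23} = e_2·c_3 = -0.7354.
u_3 = c_3 − 2.1602·e_1 + 0.7354·e_2 = (-0.2561, -2.9084, 2.3734, 0.7969).
‖u_3‖ = 3.8461, so e_3 = (-0.0666, -0.7562, 0.6171, 0.2072).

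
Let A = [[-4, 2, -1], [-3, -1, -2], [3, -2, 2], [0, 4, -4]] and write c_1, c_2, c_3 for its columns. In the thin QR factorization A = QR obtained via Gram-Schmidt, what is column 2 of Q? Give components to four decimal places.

q_2 = (0.1524, -0.4256, -0.2223, 0.8638)

q_1 = c_1/‖c_1‖ = (-4, -3, 3, 0)/5.8310 = (-0.6860, -0.5145, 0.5145, 0.0000).
r_{12} = q_1·c_2 = -1.8865.
u_2 = c_2 + 1.8865·q_1 = (0.7059, -1.9706, -1.0294, 4.0000).
‖u_2‖ = 4.6305, so q_2 = (0.1524, -0.4256, -0.2223, 0.8638).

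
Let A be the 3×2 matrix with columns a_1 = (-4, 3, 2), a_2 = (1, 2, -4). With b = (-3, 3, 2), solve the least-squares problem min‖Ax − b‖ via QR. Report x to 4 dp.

a_1 = (-4, 3, 2); ‖a_1‖ = 5.3852, so q_1 = (-0.7428, 0.5571, 0.3714).
q_1·a_2 = (-0.7428)·1 + 0.5571·2 + 0.3714·(-4) = -1.1142.
u_2 = a_2 + 1.1142·q_1 = (0.1724, 2.6207, -3.5862).
‖u_2‖ = 4.4451, so q_2 = (0.0388, 0.5896, -0.8068).
Qᵀb = (4.6424, 0.0388).
Back-substitute: x_2 = 0.0388/4.4451 = 0.0087.
x_1 = (4.6424 + 1.1142·0.0087)/5.3852 = 0.8639.

x = (0.8639, 0.0087)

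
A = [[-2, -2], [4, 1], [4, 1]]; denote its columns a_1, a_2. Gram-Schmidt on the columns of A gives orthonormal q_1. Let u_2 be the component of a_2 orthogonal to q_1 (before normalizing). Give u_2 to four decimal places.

a_1 = (-2, 4, 4); ‖a_1‖ = 6.0000, so q_1 = (-0.3333, 0.6667, 0.6667).
q_1·a_2 = (-0.3333)·(-2) + 0.6667·1 + 0.6667·1 = 2.0000.
u_2 = a_2 − 2.0000·q_1 = (-1.3333, -0.3333, -0.3333).

u_2 = (-1.3333, -0.3333, -0.3333)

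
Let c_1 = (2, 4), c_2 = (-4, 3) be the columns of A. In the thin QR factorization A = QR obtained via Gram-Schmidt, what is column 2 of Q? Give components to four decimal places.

c_1 = (2, 4); ‖c_1‖ = 4.4721, so e_1 = (0.4472, 0.8944).
e_1·c_2 = 0.4472·(-4) + 0.8944·3 = 0.8944.
u_2 = c_2 − 0.8944·e_1 = (-4.4000, 2.2000).
‖u_2‖ = 4.9193, so e_2 = (-0.8944, 0.4472).

e_2 = (-0.8944, 0.4472)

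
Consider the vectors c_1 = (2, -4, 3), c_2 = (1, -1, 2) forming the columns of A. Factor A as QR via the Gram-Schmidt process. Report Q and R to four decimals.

Q = [[0.3714, 0.1695], [-0.7428, 0.6442], [0.5571, 0.7459]], R = [[5.3852, 2.2283], [0.0000, 1.0171]]

e_1 = c_1/‖c_1‖ = (2, -4, 3)/5.3852 = (0.3714, -0.7428, 0.5571).
r_{12} = e_1·c_2 = 2.2283.
u_2 = c_2 − 2.2283·e_1 = (0.1724, 0.6552, 0.7586).
‖u_2‖ = 1.0171, so e_2 = (0.1695, 0.6442, 0.7459).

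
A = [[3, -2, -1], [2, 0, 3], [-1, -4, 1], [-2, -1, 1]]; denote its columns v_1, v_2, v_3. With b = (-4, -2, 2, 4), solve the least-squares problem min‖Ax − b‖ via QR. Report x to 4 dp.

x = (-1.4444, -0.1481, 0.2963)

e_1 = v_1/‖v_1‖ = (3, 2, -1, -2)/4.2426 = (0.7071, 0.4714, -0.2357, -0.4714).
r_{12} = e_1·v_2 = 0.0000.
u_2 = v_2 − 0.0000·e_1 = (-2.0000, 0.0000, -4.0000, -1.0000).
‖u_2‖ = 4.5826, so e_2 = (-0.4364, 0.0000, -0.8729, -0.2182).
r_{13} = e_1·v_3 = 0.0000; r_{23} = e_2·v_3 = -0.6547.
u_3 = v_3 − 0.0000·e_1 + 0.6547·e_2 = (-1.2857, 3.0000, 0.4286, 0.8571).
‖u_3‖ = 3.4017, so e_3 = (-0.3780, 0.8819, 0.1260, 0.2520).
Qᵀb = (-6.1283, -0.8729, 1.0079).
Back-substitute: x_3 = 1.0079/3.4017 = 0.2963.
x_2 = (-0.8729 + 0.6547·0.2963)/4.5826 = -0.1481.
x_1 = (-6.1283 − 0.0000·(-0.1481) − 0.0000·0.2963)/4.2426 = -1.4444.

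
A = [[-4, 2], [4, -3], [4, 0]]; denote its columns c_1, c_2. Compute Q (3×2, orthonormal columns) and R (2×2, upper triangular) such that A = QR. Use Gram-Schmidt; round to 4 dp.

c_1 = (-4, 4, 4); ‖c_1‖ = 6.9282, so e_1 = (-0.5774, 0.5774, 0.5774).
e_1·c_2 = (-0.5774)·2 + 0.5774·(-3) + 0.5774·0 = -2.8868.
u_2 = c_2 + 2.8868·e_1 = (0.3333, -1.3333, 1.6667).
‖u_2‖ = 2.1602, so e_2 = (0.1543, -0.6172, 0.7715).

Q = [[-0.5774, 0.1543], [0.5774, -0.6172], [0.5774, 0.7715]], R = [[6.9282, -2.8868], [0.0000, 2.1602]]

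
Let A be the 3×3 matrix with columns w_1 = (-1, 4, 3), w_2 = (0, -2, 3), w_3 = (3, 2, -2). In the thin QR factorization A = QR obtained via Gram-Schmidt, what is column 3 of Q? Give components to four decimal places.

q_3 = (0.9805, 0.1634, 0.1089)

q_1 = w_1/‖w_1‖ = (-1, 4, 3)/5.0990 = (-0.1961, 0.7845, 0.5883).
r_{12} = q_1·w_2 = 0.1961.
u_2 = w_2 − 0.1961·q_1 = (0.0385, -2.1538, 2.8846).
‖u_2‖ = 3.6002, so q_2 = (0.0107, -0.5983, 0.8012).
r_{13} = q_1·w_3 = -0.1961; r_{23} = q_2·w_3 = -2.7669.
u_3 = w_3 + 0.1961·q_1 + 2.7669·q_2 = (2.9911, 0.4985, 0.3323).
‖u_3‖ = 3.0505, so q_3 = (0.9805, 0.1634, 0.1089).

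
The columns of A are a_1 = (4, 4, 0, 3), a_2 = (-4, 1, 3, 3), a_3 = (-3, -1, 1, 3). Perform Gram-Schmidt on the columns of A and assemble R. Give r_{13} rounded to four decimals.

e_1 = a_1/‖a_1‖ = (4, 4, 0, 3)/6.4031 = (0.6247, 0.6247, 0.0000, 0.4685).
r_{13} = e_1·a_3 = -1.0932.

r_{13} = -1.0932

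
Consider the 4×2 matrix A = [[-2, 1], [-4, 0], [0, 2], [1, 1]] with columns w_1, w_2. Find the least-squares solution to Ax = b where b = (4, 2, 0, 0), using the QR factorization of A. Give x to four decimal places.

w_1 = (-2, -4, 0, 1); ‖w_1‖ = 4.5826, so q_1 = (-0.4364, -0.8729, 0.0000, 0.2182).
q_1·w_2 = (-0.4364)·1 + (-0.8729)·0 + 0.0000·2 + 0.2182·1 = -0.2182.
u_2 = w_2 + 0.2182·q_1 = (0.9048, -0.1905, 2.0000, 1.0476).
‖u_2‖ = 2.4398, so q_2 = (0.3708, -0.0781, 0.8198, 0.4294).
Qᵀb = (-3.4915, 1.3272).
Back-substitute: x_2 = 1.3272/2.4398 = 0.5440.
x_1 = (-3.4915 + 0.2182·0.5440)/4.5826 = -0.7360.

x = (-0.7360, 0.5440)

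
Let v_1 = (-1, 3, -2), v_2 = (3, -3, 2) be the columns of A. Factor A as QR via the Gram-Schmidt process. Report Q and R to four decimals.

v_1 = (-1, 3, -2); ‖v_1‖ = 3.7417, so e_1 = (-0.2673, 0.8018, -0.5345).
e_1·v_2 = (-0.2673)·3 + 0.8018·(-3) + (-0.5345)·2 = -4.2762.
u_2 = v_2 + 4.2762·e_1 = (1.8571, 0.4286, -0.2857).
‖u_2‖ = 1.9272, so e_2 = (0.9636, 0.2224, -0.1482).

Q = [[-0.2673, 0.9636], [0.8018, 0.2224], [-0.5345, -0.1482]], R = [[3.7417, -4.2762], [0.0000, 1.9272]]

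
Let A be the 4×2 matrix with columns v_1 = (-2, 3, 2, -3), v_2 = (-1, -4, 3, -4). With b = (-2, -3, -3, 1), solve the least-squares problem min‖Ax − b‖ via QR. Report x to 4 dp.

x = (-0.5798, 0.1342)

v_1 = (-2, 3, 2, -3); ‖v_1‖ = 5.0990, so e_1 = (-0.3922, 0.5883, 0.3922, -0.5883).
e_1·v_2 = (-0.3922)·(-1) + 0.5883·(-4) + 0.3922·3 + (-0.5883)·(-4) = 1.5689.
u_2 = v_2 − 1.5689·e_1 = (-0.3846, -4.9231, 2.3846, -3.0769).
‖u_2‖ = 6.2880, so e_2 = (-0.0612, -0.7829, 0.3792, -0.4893).
Qᵀb = (-2.7456, 0.8441).
Back-substitute: x_2 = 0.8441/6.2880 = 0.1342.
x_1 = (-2.7456 − 1.5689·0.1342)/5.0990 = -0.5798.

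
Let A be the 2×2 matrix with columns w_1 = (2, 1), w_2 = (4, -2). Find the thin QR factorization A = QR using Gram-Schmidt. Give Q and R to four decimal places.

Q = [[0.8944, 0.4472], [0.4472, -0.8944]], R = [[2.2361, 2.6833], [0.0000, 3.5777]]

w_1 = (2, 1); ‖w_1‖ = 2.2361, so e_1 = (0.8944, 0.4472).
e_1·w_2 = 0.8944·4 + 0.4472·(-2) = 2.6833.
u_2 = w_2 − 2.6833·e_1 = (1.6000, -3.2000).
‖u_2‖ = 3.5777, so e_2 = (0.4472, -0.8944).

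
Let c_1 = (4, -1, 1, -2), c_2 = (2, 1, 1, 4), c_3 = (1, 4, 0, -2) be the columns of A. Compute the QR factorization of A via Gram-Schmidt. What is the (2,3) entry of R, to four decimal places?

r_{23} = -0.4264

e_1 = c_1/‖c_1‖ = (4, -1, 1, -2)/4.6904 = (0.8528, -0.2132, 0.2132, -0.4264).
r_{12} = e_1·c_2 = 0.0000.
u_2 = c_2 + 0.0000·e_1 = (2.0000, 1.0000, 1.0000, 4.0000).
‖u_2‖ = 4.6904, so e_2 = (0.4264, 0.2132, 0.2132, 0.8528).
r_{23} = e_2·c_3 = -0.4264.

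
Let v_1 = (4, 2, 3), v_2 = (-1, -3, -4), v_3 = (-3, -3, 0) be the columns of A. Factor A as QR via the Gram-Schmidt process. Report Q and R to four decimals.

Q = [[0.7428, 0.6668, -0.0609], [0.3714, -0.4859, -0.7912], [0.5571, -0.5651, 0.6086]], R = [[5.3852, -4.0853, -3.3425], [0.0000, 3.0513, -0.5425], [0.0000, 0.0000, 2.5560]]

v_1 = (4, 2, 3); ‖v_1‖ = 5.3852, so e_1 = (0.7428, 0.3714, 0.5571).
e_1·v_2 = 0.7428·(-1) + 0.3714·(-3) + 0.5571·(-4) = -4.0853.
u_2 = v_2 + 4.0853·e_1 = (2.0345, -1.4828, -1.7241).
‖u_2‖ = 3.0513, so e_2 = (0.6668, -0.4859, -0.5651).
e_1·v_3 = 0.7428·(-3) + 0.3714·(-3) + 0.5571·0 = -3.3425; e_2·v_3 = 0.6668·(-3) + (-0.4859)·(-3) + (-0.5651)·0 = -0.5425.
u_3 = v_3 + 3.3425·e_1 + 0.5425·e_2 = (-0.1556, -2.0222, 1.5556).
‖u_3‖ = 2.5560, so e_3 = (-0.0609, -0.7912, 0.6086).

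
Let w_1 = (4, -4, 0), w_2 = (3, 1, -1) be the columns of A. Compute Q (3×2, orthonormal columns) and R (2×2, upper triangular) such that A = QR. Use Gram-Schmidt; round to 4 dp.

q_1 = w_1/‖w_1‖ = (4, -4, 0)/5.6569 = (0.7071, -0.7071, 0.0000).
r_{12} = q_1·w_2 = 1.4142.
u_2 = w_2 − 1.4142·q_1 = (2.0000, 2.0000, -1.0000).
‖u_2‖ = 3.0000, so q_2 = (0.6667, 0.6667, -0.3333).

Q = [[0.7071, 0.6667], [-0.7071, 0.6667], [0.0000, -0.3333]], R = [[5.6569, 1.4142], [0.0000, 3.0000]]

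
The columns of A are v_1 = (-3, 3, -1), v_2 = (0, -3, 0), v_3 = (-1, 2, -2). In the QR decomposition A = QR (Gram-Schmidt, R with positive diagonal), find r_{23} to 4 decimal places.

v_1 = (-3, 3, -1); ‖v_1‖ = 4.3589, so e_1 = (-0.6882, 0.6882, -0.2294).
e_1·v_2 = (-0.6882)·0 + 0.6882·(-3) + (-0.2294)·0 = -2.0647.
u_2 = v_2 + 2.0647·e_1 = (-1.4211, -1.5789, -0.4737).
‖u_2‖ = 2.1764, so e_2 = (-0.6529, -0.7255, -0.2176).
r_{23} = e_2·v_3 = -0.3627.

r_{23} = -0.3627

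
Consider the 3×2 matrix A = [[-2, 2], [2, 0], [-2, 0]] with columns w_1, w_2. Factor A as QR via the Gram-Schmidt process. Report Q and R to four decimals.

w_1 = (-2, 2, -2); ‖w_1‖ = 3.4641, so e_1 = (-0.5774, 0.5774, -0.5774).
e_1·w_2 = (-0.5774)·2 + 0.5774·0 + (-0.5774)·0 = -1.1547.
u_2 = w_2 + 1.1547·e_1 = (1.3333, 0.6667, -0.6667).
‖u_2‖ = 1.6330, so e_2 = (0.8165, 0.4082, -0.4082).

Q = [[-0.5774, 0.8165], [0.5774, 0.4082], [-0.5774, -0.4082]], R = [[3.4641, -1.1547], [0.0000, 1.6330]]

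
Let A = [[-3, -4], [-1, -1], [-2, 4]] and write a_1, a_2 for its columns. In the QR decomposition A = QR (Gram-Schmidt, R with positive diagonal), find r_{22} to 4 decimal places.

r_{22} = 5.5870

q_1 = a_1/‖a_1‖ = (-3, -1, -2)/3.7417 = (-0.8018, -0.2673, -0.5345).
r_{12} = q_1·a_2 = 1.3363.
u_2 = a_2 − 1.3363·q_1 = (-2.9286, -0.6429, 4.7143).
r_{22} = ‖u_2‖ = 5.5870.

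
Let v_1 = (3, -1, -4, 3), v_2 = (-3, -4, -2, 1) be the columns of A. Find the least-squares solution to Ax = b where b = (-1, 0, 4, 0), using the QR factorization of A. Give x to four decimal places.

x = (-0.5325, -0.0602)

v_1 = (3, -1, -4, 3); ‖v_1‖ = 5.9161, so e_1 = (0.5071, -0.1690, -0.6761, 0.5071).
e_1·v_2 = 0.5071·(-3) + (-0.1690)·(-4) + (-0.6761)·(-2) + 0.5071·1 = 1.0142.
u_2 = v_2 − 1.0142·e_1 = (-3.5143, -3.8286, -1.3143, 0.4857).
‖u_2‖ = 5.3825, so e_2 = (-0.6529, -0.7113, -0.2442, 0.0902).
Qᵀb = (-3.2116, -0.3238).
Back-substitute: x_2 = -0.3238/5.3825 = -0.0602.
x_1 = (-3.2116 − 1.0142·(-0.0602))/5.9161 = -0.5325.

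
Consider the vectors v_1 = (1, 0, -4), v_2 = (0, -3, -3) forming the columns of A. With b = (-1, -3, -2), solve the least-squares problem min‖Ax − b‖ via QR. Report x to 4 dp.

q_1 = v_1/‖v_1‖ = (1, 0, -4)/4.1231 = (0.2425, 0.0000, -0.9701).
r_{12} = q_1·v_2 = 2.9104.
u_2 = v_2 − 2.9104·q_1 = (-0.7059, -3.0000, -0.1765).
‖u_2‖ = 3.0870, so q_2 = (-0.2287, -0.9718, -0.0572).
Qᵀb = (1.6977, 3.2585).
Back-substitute: x_2 = 3.2585/3.0870 = 1.0556.
x_1 = (1.6977 − 2.9104·1.0556)/4.1231 = -0.3333.

x = (-0.3333, 1.0556)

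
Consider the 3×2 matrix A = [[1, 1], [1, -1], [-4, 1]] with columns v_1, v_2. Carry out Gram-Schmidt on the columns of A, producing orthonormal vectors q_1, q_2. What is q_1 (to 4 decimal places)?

v_1 = (1, 1, -4); ‖v_1‖ = 4.2426, so q_1 = (0.2357, 0.2357, -0.9428).

q_1 = (0.2357, 0.2357, -0.9428)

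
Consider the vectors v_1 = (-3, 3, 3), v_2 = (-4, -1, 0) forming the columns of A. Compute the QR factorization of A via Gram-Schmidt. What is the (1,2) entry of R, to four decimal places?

r_{12} = 1.7321

q_1 = v_1/‖v_1‖ = (-3, 3, 3)/5.1962 = (-0.5774, 0.5774, 0.5774).
r_{12} = q_1·v_2 = 1.7321.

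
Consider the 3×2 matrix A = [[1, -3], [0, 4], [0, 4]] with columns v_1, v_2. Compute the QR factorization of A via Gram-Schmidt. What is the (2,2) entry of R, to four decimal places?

v_1 = (1, 0, 0); ‖v_1‖ = 1.0000, so e_1 = (1.0000, 0.0000, 0.0000).
e_1·v_2 = 1.0000·(-3) + 0.0000·4 + 0.0000·4 = -3.0000.
u_2 = v_2 + 3.0000·e_1 = (0.0000, 4.0000, 4.0000).
r_{22} = ‖u_2‖ = 5.6569.

r_{22} = 5.6569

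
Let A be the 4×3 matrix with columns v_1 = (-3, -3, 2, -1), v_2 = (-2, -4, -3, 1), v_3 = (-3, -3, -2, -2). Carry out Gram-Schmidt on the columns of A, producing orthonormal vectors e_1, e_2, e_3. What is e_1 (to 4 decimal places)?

e_1 = (-0.6255, -0.6255, 0.4170, -0.2085)

v_1 = (-3, -3, 2, -1); ‖v_1‖ = 4.7958, so e_1 = (-0.6255, -0.6255, 0.4170, -0.2085).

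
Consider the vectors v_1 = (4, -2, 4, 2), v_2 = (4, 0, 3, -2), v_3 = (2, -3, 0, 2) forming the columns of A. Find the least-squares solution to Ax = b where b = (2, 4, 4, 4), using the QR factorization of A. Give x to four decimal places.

x = (2.2151, -1.1326, -2.0789)

v_1 = (4, -2, 4, 2); ‖v_1‖ = 6.3246, so q_1 = (0.6325, -0.3162, 0.6325, 0.3162).
q_1·v_2 = 0.6325·4 + (-0.3162)·0 + 0.6325·3 + 0.3162·(-2) = 3.7947.
u_2 = v_2 − 3.7947·q_1 = (1.6000, 1.2000, 0.6000, -3.2000).
‖u_2‖ = 3.8210, so q_2 = (0.4187, 0.3141, 0.1570, -0.8375).
q_1·v_3 = 0.6325·2 + (-0.3162)·(-3) + 0.6325·0 + 0.3162·2 = 2.8460; q_2·v_3 = 0.4187·2 + 0.3141·(-3) + 0.1570·0 + (-0.8375)·2 = -1.7796.
u_3 = v_3 − 2.8460·q_1 + 1.7796·q_2 = (0.9452, -1.5411, -1.5205, -0.3904).
‖u_3‖ = 2.3943, so q_3 = (0.3948, -0.6436, -0.6351, -0.1631).
Qᵀb = (3.7947, -0.6281, -4.9775).
Back-substitute: x_3 = -4.9775/2.3943 = -2.0789.
x_2 = (-0.6281 + 1.7796·(-2.0789))/3.8210 = -1.1326.
x_1 = (3.7947 − 3.7947·(-1.1326) − 2.8460·(-2.0789))/6.3246 = 2.2151.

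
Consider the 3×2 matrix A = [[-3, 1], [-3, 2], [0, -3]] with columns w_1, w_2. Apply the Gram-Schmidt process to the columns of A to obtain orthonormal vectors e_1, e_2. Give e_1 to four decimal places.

e_1 = (-0.7071, -0.7071, 0.0000)

w_1 = (-3, -3, 0); ‖w_1‖ = 4.2426, so e_1 = (-0.7071, -0.7071, 0.0000).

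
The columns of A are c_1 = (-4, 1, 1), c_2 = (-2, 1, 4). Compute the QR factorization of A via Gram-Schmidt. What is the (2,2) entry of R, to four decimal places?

e_1 = c_1/‖c_1‖ = (-4, 1, 1)/4.2426 = (-0.9428, 0.2357, 0.2357).
r_{12} = e_1·c_2 = 3.0641.
u_2 = c_2 − 3.0641·e_1 = (0.8889, 0.2778, 3.2778).
r_{22} = ‖u_2‖ = 3.4075.

r_{22} = 3.4075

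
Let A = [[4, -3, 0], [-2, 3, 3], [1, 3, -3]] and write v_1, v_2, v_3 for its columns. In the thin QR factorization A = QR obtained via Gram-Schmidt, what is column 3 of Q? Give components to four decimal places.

e_1 = v_1/‖v_1‖ = (4, -2, 1)/4.5826 = (0.8729, -0.4364, 0.2182).
r_{12} = e_1·v_2 = -3.2733.
u_2 = v_2 + 3.2733·e_1 = (-0.1429, 1.5714, 3.7143).
‖u_2‖ = 4.0356, so e_2 = (-0.0354, 0.3894, 0.9204).
r_{13} = e_1·v_3 = -1.9640; r_{23} = e_2·v_3 = -1.5930.
u_3 = v_3 + 1.9640·e_1 + 1.5930·e_2 = (1.6579, 2.7632, -1.1053).
‖u_3‖ = 3.4066, so e_3 = (0.4867, 0.8111, -0.3244).

e_3 = (0.4867, 0.8111, -0.3244)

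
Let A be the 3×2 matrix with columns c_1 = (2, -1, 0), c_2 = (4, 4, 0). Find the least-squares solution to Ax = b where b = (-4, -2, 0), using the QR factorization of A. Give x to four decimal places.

x = (-0.6667, -0.6667)

c_1 = (2, -1, 0); ‖c_1‖ = 2.2361, so q_1 = (0.8944, -0.4472, 0.0000).
q_1·c_2 = 0.8944·4 + (-0.4472)·4 + 0.0000·0 = 1.7889.
u_2 = c_2 − 1.7889·q_1 = (2.4000, 4.8000, 0.0000).
‖u_2‖ = 5.3666, so q_2 = (0.4472, 0.8944, 0.0000).
Qᵀb = (-2.6833, -3.5777).
Back-substitute: x_2 = -3.5777/5.3666 = -0.6667.
x_1 = (-2.6833 − 1.7889·(-0.6667))/2.2361 = -0.6667.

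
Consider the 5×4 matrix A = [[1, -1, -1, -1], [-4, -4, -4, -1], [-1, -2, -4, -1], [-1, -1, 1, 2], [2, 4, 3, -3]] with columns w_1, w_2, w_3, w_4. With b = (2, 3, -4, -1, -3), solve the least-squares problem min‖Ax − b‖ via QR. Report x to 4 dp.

w_1 = (1, -4, -1, -1, 2); ‖w_1‖ = 4.7958, so e_1 = (0.2085, -0.8341, -0.2085, -0.2085, 0.4170).
e_1·w_2 = 0.2085·(-1) + (-0.8341)·(-4) + (-0.2085)·(-2) + (-0.2085)·(-1) + 0.4170·4 = 5.4214.
u_2 = w_2 − 5.4214·e_1 = (-2.1304, 0.5217, -0.8696, 0.1304, 1.7391).
‖u_2‖ = 2.9341, so e_2 = (-0.7261, 0.1778, -0.2964, 0.0445, 0.5927).
e_1·w_3 = 0.2085·(-1) + (-0.8341)·(-4) + (-0.2085)·(-4) + (-0.2085)·1 + 0.4170·3 = 5.0043; e_2·w_3 = (-0.7261)·(-1) + 0.1778·(-4) + (-0.2964)·(-4) + 0.0445·1 + 0.5927·3 = 3.0230.
u_3 = w_3 − 5.0043·e_1 − 3.0230·e_2 = (0.1515, -0.3636, -2.0606, 1.9091, -0.8788).
‖u_3‖ = 2.9695, so e_3 = (0.0510, -0.1225, -0.6939, 0.6429, -0.2959).
e_1·w_4 = 0.2085·(-1) + (-0.8341)·(-1) + (-0.2085)·(-1) + (-0.2085)·2 + 0.4170·(-3) = -0.8341; e_2·w_4 = (-0.7261)·(-1) + 0.1778·(-1) + (-0.2964)·(-1) + 0.0445·2 + 0.5927·(-3) = -0.8447; e_3·w_4 = 0.0510·(-1) + (-0.1225)·(-1) + (-0.6939)·(-1) + 0.6429·2 + (-0.2959)·(-3) = 2.9389.
u_4 = w_4 + 0.8341·e_1 + 0.8447·e_2 − 2.9389·e_3 = (-1.5893, -1.1856, 0.6151, -0.0258, -1.2818).
‖u_4‖ = 2.4400, so e_4 = (-0.6514, -0.4859, 0.2521, -0.0106, -0.5253).
Qᵀb = (-2.2937, -1.5559, 2.7552, -2.1823).
Back-substitute: x_4 = -2.1823/2.4400 = -0.8944.
x_3 = (2.7552 − 2.9389·(-0.8944))/2.9695 = 1.8130.
x_2 = (-1.5559 − 3.0230·1.8130 + 0.8447·(-0.8944))/2.9341 = -2.6557.
x_1 = (-2.2937 − 5.4214·(-2.6557) − 5.0043·1.8130 + 0.8341·(-0.8944))/4.7958 = 0.4765.

x = (0.4765, -2.6557, 1.8130, -0.8944)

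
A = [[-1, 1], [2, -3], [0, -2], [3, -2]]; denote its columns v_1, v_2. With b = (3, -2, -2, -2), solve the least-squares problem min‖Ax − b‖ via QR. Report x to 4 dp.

e_1 = v_1/‖v_1‖ = (-1, 2, 0, 3)/3.7417 = (-0.2673, 0.5345, 0.0000, 0.8018).
r_{12} = e_1·v_2 = -3.4744.
u_2 = v_2 + 3.4744·e_1 = (0.0714, -1.1429, -2.0000, 0.7857).
‖u_2‖ = 2.4349, so e_2 = (0.0293, -0.4694, -0.8214, 0.3227).
Qᵀb = (-3.4744, 2.0242).
Back-substitute: x_2 = 2.0242/2.4349 = 0.8313.
x_1 = (-3.4744 + 3.4744·0.8313)/3.7417 = -0.1566.

x = (-0.1566, 0.8313)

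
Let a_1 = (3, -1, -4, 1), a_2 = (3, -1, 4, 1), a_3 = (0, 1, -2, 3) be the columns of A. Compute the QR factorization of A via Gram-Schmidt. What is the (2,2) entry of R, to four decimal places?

r_{22} = 5.1063

e_1 = a_1/‖a_1‖ = (3, -1, -4, 1)/5.1962 = (0.5774, -0.1925, -0.7698, 0.1925).
r_{12} = e_1·a_2 = -0.9623.
u_2 = a_2 + 0.9623·e_1 = (3.5556, -1.1852, 3.2593, 1.1852).
r_{22} = ‖u_2‖ = 5.1063.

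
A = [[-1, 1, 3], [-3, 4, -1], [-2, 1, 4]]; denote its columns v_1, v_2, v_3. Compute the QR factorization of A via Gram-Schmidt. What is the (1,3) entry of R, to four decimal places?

r_{13} = -2.1381

v_1 = (-1, -3, -2); ‖v_1‖ = 3.7417, so e_1 = (-0.2673, -0.8018, -0.5345).
r_{13} = e_1·v_3 = -2.1381.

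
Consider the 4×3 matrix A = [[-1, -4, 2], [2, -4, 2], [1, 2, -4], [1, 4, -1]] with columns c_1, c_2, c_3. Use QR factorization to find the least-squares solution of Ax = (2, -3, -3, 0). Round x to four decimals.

x = (-1.4036, 0.3533, 0.6272)

c_1 = (-1, 2, 1, 1); ‖c_1‖ = 2.6458, so e_1 = (-0.3780, 0.7559, 0.3780, 0.3780).
e_1·c_2 = (-0.3780)·(-4) + 0.7559·(-4) + 0.3780·2 + 0.3780·4 = 0.7559.
u_2 = c_2 − 0.7559·e_1 = (-3.7143, -4.5714, 1.7143, 3.7143).
‖u_2‖ = 7.1714, so e_2 = (-0.5179, -0.6375, 0.2390, 0.5179).
e_1·c_3 = (-0.3780)·2 + 0.7559·2 + 0.3780·(-4) + 0.3780·(-1) = -1.1339; e_2·c_3 = (-0.5179)·2 + (-0.6375)·2 + 0.2390·(-4) + 0.5179·(-1) = -3.7849.
u_3 = c_3 + 1.1339·e_1 + 3.7849·e_2 = (-0.3889, 0.4444, -2.6667, 1.3889).
‖u_3‖ = 3.0641, so e_3 = (-0.1269, 0.1450, -0.8703, 0.4533).
Qᵀb = (-4.1576, 0.1594, 1.9219).
Back-substitute: x_3 = 1.9219/3.0641 = 0.6272.
x_2 = (0.1594 + 3.7849·0.6272)/7.1714 = 0.3533.
x_1 = (-4.1576 − 0.7559·0.3533 + 1.1339·0.6272)/2.6458 = -1.4036.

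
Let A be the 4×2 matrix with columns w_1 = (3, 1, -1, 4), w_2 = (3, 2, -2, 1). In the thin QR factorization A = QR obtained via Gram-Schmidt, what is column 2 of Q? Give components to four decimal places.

q_2 = (0.4113, 0.5073, -0.5073, -0.5622)

w_1 = (3, 1, -1, 4); ‖w_1‖ = 5.1962, so q_1 = (0.5774, 0.1925, -0.1925, 0.7698).
q_1·w_2 = 0.5774·3 + 0.1925·2 + (-0.1925)·(-2) + 0.7698·1 = 3.2717.
u_2 = w_2 − 3.2717·q_1 = (1.1111, 1.3704, -1.3704, -1.5185).
‖u_2‖ = 2.7012, so q_2 = (0.4113, 0.5073, -0.5073, -0.5622).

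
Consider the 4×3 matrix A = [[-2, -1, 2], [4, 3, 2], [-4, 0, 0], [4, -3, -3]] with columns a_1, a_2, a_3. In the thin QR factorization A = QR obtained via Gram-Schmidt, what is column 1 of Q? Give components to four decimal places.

a_1 = (-2, 4, -4, 4); ‖a_1‖ = 7.2111, so e_1 = (-0.2774, 0.5547, -0.5547, 0.5547).

e_1 = (-0.2774, 0.5547, -0.5547, 0.5547)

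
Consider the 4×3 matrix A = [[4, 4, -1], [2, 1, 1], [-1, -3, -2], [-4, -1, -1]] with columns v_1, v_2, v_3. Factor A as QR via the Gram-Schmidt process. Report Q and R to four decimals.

e_1 = v_1/‖v_1‖ = (4, 2, -1, -4)/6.0828 = (0.6576, 0.3288, -0.1644, -0.6576).
r_{12} = e_1·v_2 = 4.1100.
u_2 = v_2 − 4.1100·e_1 = (1.2973, -0.3514, -2.3243, 1.7027).
‖u_2‖ = 3.1793, so e_2 = (0.4080, -0.1105, -0.7311, 0.5356).
r_{13} = e_1·v_3 = 0.6576; r_{23} = e_2·v_3 = 0.4080.
u_3 = v_3 − 0.6576·e_1 − 0.4080·e_2 = (-1.5989, 0.8289, -1.5936, -0.7861).
‖u_3‖ = 2.5300, so e_3 = (-0.6320, 0.3276, -0.6299, -0.3107).

Q = [[0.6576, 0.4080, -0.6320], [0.3288, -0.1105, 0.3276], [-0.1644, -0.7311, -0.6299], [-0.6576, 0.5356, -0.3107]], R = [[6.0828, 4.1100, 0.6576], [0.0000, 3.1793, 0.4080], [0.0000, 0.0000, 2.5300]]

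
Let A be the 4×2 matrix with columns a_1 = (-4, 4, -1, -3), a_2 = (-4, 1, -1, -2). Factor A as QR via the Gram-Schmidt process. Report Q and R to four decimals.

a_1 = (-4, 4, -1, -3); ‖a_1‖ = 6.4807, so e_1 = (-0.6172, 0.6172, -0.1543, -0.4629).
e_1·a_2 = (-0.6172)·(-4) + 0.6172·1 + (-0.1543)·(-1) + (-0.4629)·(-2) = 4.1662.
u_2 = a_2 − 4.1662·e_1 = (-1.4286, -1.5714, -0.3571, -0.0714).
‖u_2‖ = 2.1547, so e_2 = (-0.6630, -0.7293, -0.1657, -0.0331).

Q = [[-0.6172, -0.6630], [0.6172, -0.7293], [-0.1543, -0.1657], [-0.4629, -0.0331]], R = [[6.4807, 4.1662], [0.0000, 2.1547]]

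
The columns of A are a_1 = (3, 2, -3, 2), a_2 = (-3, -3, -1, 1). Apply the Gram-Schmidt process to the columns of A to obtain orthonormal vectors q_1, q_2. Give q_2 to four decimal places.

q_2 = (-0.4593, -0.5550, -0.5359, 0.4402)

a_1 = (3, 2, -3, 2); ‖a_1‖ = 5.0990, so q_1 = (0.5883, 0.3922, -0.5883, 0.3922).
q_1·a_2 = 0.5883·(-3) + 0.3922·(-3) + (-0.5883)·(-1) + 0.3922·1 = -1.9612.
u_2 = a_2 + 1.9612·q_1 = (-1.8462, -2.2308, -2.1538, 1.7692).
‖u_2‖ = 4.0192, so q_2 = (-0.4593, -0.5550, -0.5359, 0.4402).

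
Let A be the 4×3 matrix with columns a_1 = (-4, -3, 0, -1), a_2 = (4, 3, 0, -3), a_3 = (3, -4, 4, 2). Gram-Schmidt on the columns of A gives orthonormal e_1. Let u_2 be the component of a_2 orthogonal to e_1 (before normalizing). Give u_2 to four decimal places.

u_2 = (0.6154, 0.4615, 0.0000, -3.8462)

a_1 = (-4, -3, 0, -1); ‖a_1‖ = 5.0990, so e_1 = (-0.7845, -0.5883, 0.0000, -0.1961).
e_1·a_2 = (-0.7845)·4 + (-0.5883)·3 + 0.0000·0 + (-0.1961)·(-3) = -4.3146.
u_2 = a_2 + 4.3146·e_1 = (0.6154, 0.4615, 0.0000, -3.8462).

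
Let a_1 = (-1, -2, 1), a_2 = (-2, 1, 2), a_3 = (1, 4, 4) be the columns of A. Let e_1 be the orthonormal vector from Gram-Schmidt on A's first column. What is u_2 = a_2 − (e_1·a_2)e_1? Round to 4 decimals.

a_1 = (-1, -2, 1); ‖a_1‖ = 2.4495, so e_1 = (-0.4082, -0.8165, 0.4082).
e_1·a_2 = (-0.4082)·(-2) + (-0.8165)·1 + 0.4082·2 = 0.8165.
u_2 = a_2 − 0.8165·e_1 = (-1.6667, 1.6667, 1.6667).

u_2 = (-1.6667, 1.6667, 1.6667)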